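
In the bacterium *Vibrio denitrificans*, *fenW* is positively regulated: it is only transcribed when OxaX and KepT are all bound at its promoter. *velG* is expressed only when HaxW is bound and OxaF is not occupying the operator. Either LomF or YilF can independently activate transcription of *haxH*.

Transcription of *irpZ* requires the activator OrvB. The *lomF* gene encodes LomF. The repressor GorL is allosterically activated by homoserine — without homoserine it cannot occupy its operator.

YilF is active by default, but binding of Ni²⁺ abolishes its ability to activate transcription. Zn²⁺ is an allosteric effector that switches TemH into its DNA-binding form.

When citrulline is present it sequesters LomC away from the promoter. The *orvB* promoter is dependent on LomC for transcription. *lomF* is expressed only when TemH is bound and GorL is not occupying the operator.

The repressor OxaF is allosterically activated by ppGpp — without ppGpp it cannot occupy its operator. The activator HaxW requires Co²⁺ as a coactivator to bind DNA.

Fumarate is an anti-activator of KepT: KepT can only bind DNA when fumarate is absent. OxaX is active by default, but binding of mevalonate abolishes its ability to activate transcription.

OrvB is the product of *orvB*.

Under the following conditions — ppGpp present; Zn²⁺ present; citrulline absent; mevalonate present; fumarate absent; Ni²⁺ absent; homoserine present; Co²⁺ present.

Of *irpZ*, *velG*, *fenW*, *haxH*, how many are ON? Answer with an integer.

2

Citrulline is absent, so LomC is active.
No repressor is bound and LomC is active, so *orvB* is transcribed.
So OrvB is produced and active.
No repressor is bound and OrvB is active, so *irpZ* is transcribed.
→ *irpZ* is ON.
ppGpp is present, so OxaF is active.
Co²⁺ is present, so HaxW is active.
With repressor OxaF bound, *velG* is not transcribed.
→ *velG* is OFF.
Mevalonate is present, so OxaX is inactive.
Fumarate is absent, so KepT is active.
Required activator OxaX is absent, so *fenW* is not transcribed.
→ *fenW* is OFF.
Homoserine is present, so GorL is active.
Zn²⁺ is present, so TemH is active.
With repressor GorL bound, *lomF* is not transcribed.
So LomF is not produced.
Ni²⁺ is absent, so YilF is active.
Activator YilF is present, so *haxH* is transcribed.
→ *haxH* is ON.
2 of the 4 genes are transcribed.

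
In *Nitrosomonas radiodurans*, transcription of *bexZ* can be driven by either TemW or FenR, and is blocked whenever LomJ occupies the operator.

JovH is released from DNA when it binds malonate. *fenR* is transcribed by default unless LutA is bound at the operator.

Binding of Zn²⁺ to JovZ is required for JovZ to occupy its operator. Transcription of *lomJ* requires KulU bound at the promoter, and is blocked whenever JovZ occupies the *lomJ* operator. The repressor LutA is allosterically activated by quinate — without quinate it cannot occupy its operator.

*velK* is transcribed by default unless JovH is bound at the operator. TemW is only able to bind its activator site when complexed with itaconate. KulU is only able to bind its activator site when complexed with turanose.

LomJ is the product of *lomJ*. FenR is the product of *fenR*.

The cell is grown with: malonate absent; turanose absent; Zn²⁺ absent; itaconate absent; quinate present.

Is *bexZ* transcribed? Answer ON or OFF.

OFF

Zn²⁺ is absent, so JovZ is inactive.
Turanose is absent, so KulU is inactive.
Required activator KulU is absent, so *lomJ* is not transcribed.
So LomJ is not produced.
Itaconate is absent, so TemW is inactive.
Quinate is present, so LutA is active.
With repressor LutA bound, *fenR* is not transcribed.
So FenR is not produced.
No activator is available at the *bexZ* promoter, so *bexZ* is not transcribed.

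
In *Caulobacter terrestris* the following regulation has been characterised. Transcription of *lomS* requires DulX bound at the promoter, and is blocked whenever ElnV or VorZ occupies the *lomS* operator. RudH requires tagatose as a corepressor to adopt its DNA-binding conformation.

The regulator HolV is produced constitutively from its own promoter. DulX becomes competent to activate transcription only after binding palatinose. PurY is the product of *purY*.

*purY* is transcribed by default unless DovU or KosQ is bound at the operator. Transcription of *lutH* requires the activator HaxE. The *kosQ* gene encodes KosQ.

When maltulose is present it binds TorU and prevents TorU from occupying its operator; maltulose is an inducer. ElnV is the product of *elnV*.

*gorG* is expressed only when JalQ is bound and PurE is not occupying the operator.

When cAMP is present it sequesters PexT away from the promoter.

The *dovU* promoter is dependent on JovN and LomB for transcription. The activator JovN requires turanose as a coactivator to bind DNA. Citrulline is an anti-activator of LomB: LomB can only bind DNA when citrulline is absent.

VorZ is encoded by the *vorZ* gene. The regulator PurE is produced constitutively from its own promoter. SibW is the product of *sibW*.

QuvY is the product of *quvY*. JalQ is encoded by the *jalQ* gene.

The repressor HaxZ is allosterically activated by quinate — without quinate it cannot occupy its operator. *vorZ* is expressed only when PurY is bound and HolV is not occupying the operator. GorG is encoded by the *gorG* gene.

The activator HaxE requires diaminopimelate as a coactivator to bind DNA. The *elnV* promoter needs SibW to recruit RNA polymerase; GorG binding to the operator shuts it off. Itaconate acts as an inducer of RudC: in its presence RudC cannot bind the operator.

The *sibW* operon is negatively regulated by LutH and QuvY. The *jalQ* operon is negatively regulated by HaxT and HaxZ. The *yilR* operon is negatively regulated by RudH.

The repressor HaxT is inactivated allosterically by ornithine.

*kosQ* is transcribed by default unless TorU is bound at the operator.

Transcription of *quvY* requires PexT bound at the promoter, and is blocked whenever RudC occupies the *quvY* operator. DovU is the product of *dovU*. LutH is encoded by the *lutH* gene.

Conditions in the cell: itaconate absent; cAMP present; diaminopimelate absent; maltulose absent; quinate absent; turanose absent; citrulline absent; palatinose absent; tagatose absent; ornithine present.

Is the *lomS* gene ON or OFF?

Palatinose is absent, so DulX is inactive.
Diaminopimelate is absent, so HaxE is inactive.
Required activator HaxE is absent, so *lutH* is not transcribed.
So LutH is not produced.
Itaconate is absent, so RudC is active.
cAMP is present, so PexT is inactive.
With repressor RudC bound, *quvY* is not transcribed.
So QuvY is not produced.
With no repressor bound, *sibW* is transcribed.
So SibW is produced and active.
PurE is produced constitutively and is active.
Ornithine is present, so HaxT is inactive.
Quinate is absent, so HaxZ is inactive.
With no repressor bound, *jalQ* is transcribed.
So JalQ is produced and active.
With repressor PurE bound, *gorG* is not transcribed.
So GorG is not produced.
No repressor is bound and SibW is active, so *elnV* is transcribed.
So ElnV is produced and active.
Turanose is absent, so JovN is inactive.
Citrulline is absent, so LomB is active.
Required activator JovN is absent, so *dovU* is not transcribed.
So DovU is not produced.
Maltulose is absent, so TorU is active.
With repressor TorU bound, *kosQ* is not transcribed.
So KosQ is not produced.
With no repressor bound, *purY* is transcribed.
So PurY is produced and active.
HolV is produced constitutively and is active.
With repressor HolV bound, *vorZ* is not transcribed.
So VorZ is not produced.
With repressor ElnV bound, *lomS* is not transcribed.

OFF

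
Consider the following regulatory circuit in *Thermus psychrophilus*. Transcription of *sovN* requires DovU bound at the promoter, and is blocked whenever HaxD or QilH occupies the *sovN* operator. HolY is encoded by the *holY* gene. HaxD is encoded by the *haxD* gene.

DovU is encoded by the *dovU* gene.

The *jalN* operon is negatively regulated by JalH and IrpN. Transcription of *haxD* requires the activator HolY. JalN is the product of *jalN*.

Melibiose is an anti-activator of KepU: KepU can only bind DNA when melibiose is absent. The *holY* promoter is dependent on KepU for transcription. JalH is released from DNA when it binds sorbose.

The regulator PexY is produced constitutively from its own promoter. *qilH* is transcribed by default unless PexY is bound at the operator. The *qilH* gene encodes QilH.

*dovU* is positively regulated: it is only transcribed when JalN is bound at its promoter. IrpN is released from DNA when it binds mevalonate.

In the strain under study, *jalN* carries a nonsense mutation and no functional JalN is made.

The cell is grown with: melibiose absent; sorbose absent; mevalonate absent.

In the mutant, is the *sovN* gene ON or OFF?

OFF

Melibiose is absent, so KepU is active.
No repressor is bound and KepU is active, so *holY* is transcribed.
So HolY is produced and active.
No repressor is bound and HolY is active, so *haxD* is transcribed.
So HaxD is produced and active.
PexY is produced constitutively and is active.
With repressor PexY bound, *qilH* is not transcribed.
So QilH is not produced.
JalN is non-functional in this strain, so it has no effect.
Required activator JalN is absent, so *dovU* is not transcribed.
So DovU is not produced.
With repressor HaxD bound, *sovN* is not transcribed.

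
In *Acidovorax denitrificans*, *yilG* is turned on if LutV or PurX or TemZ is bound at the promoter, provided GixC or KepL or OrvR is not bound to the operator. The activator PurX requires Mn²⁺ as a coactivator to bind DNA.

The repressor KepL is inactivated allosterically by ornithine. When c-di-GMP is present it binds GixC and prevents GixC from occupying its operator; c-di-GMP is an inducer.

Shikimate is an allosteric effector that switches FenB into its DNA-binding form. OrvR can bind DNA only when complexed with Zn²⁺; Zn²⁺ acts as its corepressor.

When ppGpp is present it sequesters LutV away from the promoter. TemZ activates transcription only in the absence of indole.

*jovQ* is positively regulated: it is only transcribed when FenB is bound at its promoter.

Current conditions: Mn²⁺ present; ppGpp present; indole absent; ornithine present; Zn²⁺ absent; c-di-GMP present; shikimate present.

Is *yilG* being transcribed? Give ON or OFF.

c-di-GMP is present, so GixC is inactive.
Ornithine is present, so KepL is inactive.
Zn²⁺ is absent, so OrvR is inactive.
ppGpp is present, so LutV is inactive.
Mn²⁺ is present, so PurX is active.
Indole is absent, so TemZ is active.
Activator PurX is present, so *yilG* is transcribed.

ON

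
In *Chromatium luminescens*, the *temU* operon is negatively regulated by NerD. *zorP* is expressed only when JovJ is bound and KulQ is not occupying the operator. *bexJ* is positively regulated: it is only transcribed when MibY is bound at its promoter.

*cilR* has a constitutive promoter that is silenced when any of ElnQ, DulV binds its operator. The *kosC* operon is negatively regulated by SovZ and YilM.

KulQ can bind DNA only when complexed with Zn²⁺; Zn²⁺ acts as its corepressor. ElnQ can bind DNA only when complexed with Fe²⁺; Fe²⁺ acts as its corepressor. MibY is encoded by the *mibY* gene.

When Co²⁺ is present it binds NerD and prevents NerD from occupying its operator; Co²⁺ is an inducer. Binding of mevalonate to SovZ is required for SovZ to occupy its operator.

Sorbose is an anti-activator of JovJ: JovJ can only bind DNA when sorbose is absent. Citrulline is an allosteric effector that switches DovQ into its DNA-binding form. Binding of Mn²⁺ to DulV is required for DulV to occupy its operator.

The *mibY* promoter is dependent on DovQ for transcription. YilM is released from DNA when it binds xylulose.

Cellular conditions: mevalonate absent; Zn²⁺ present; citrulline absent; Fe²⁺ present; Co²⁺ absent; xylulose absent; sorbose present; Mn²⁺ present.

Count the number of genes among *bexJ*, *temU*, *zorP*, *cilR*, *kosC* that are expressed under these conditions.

Citrulline is absent, so DovQ is inactive.
Required activator DovQ is absent, so *mibY* is not transcribed.
So MibY is not produced.
Required activator MibY is absent, so *bexJ* is not transcribed.
→ *bexJ* is OFF.
Co²⁺ is absent, so NerD is active.
With repressor NerD bound, *temU* is not transcribed.
→ *temU* is OFF.
Zn²⁺ is present, so KulQ is active.
Sorbose is present, so JovJ is inactive.
With repressor KulQ bound, *zorP* is not transcribed.
→ *zorP* is OFF.
Fe²⁺ is present, so ElnQ is active.
Mn²⁺ is present, so DulV is active.
With repressor ElnQ bound, *cilR* is not transcribed.
→ *cilR* is OFF.
Mevalonate is absent, so SovZ is inactive.
Xylulose is absent, so YilM is active.
With repressor YilM bound, *kosC* is not transcribed.
→ *kosC* is OFF.
0 of the 5 genes are transcribed.

0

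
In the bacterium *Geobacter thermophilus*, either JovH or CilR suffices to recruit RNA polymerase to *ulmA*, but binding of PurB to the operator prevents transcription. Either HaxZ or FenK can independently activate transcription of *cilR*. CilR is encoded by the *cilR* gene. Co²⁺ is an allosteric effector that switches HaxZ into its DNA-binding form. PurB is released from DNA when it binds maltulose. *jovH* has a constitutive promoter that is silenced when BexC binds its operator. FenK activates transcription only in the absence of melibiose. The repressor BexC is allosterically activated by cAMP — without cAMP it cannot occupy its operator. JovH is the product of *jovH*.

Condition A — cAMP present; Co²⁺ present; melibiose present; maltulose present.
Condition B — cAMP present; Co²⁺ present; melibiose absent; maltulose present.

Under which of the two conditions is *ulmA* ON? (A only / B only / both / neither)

Condition A:
cAMP is present, so BexC is active.
With repressor BexC bound, *jovH* is not transcribed.
So JovH is not produced.
Co²⁺ is present, so HaxZ is active.
Melibiose is present, so FenK is inactive.
Activator HaxZ is present, so *cilR* is transcribed.
So CilR is produced and active.
Maltulose is present, so PurB is inactive.
Activator CilR is present, so *ulmA* is transcribed.
→ *ulmA* is ON in A.
Condition B:
cAMP is present, so BexC is active.
With repressor BexC bound, *jovH* is not transcribed.
So JovH is not produced.
Co²⁺ is present, so HaxZ is active.
Melibiose is absent, so FenK is active.
Activator HaxZ is present, so *cilR* is transcribed.
So CilR is produced and active.
Maltulose is present, so PurB is inactive.
Activator CilR is present, so *ulmA* is transcribed.
→ *ulmA* is ON in B.

both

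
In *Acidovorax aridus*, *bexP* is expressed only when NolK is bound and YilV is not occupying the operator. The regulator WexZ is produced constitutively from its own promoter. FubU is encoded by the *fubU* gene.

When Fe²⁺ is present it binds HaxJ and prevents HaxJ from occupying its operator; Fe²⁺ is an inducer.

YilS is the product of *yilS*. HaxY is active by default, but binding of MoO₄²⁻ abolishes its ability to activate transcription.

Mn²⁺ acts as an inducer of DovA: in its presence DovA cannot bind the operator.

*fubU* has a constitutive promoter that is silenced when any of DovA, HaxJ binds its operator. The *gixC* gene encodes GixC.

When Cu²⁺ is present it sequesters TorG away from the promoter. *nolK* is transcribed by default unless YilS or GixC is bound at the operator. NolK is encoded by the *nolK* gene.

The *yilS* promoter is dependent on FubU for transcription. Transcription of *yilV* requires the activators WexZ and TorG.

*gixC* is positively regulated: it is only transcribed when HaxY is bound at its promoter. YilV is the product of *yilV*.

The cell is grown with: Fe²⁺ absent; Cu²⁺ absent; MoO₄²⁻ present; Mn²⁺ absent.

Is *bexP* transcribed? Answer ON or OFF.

WexZ is produced constitutively and is active.
Cu²⁺ is absent, so TorG is active.
No repressor is bound and WexZ and TorG are active, so *yilV* is transcribed.
So YilV is produced and active.
Mn²⁺ is absent, so DovA is active.
Fe²⁺ is absent, so HaxJ is active.
With repressor DovA bound, *fubU* is not transcribed.
So FubU is not produced.
Required activator FubU is absent, so *yilS* is not transcribed.
So YilS is not produced.
MoO₄²⁻ is present, so HaxY is inactive.
Required activator HaxY is absent, so *gixC* is not transcribed.
So GixC is not produced.
With no repressor bound, *nolK* is transcribed.
So NolK is produced and active.
With repressor YilV bound, *bexP* is not transcribed.

OFF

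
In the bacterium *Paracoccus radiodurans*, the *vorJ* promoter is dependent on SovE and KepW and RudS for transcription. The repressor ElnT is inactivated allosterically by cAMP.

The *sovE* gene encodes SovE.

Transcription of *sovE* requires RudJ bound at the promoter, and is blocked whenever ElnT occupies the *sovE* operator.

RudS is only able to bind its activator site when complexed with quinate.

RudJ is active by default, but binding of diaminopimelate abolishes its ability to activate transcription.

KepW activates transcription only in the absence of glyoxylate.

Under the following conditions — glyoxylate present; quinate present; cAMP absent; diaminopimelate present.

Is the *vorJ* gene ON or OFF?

OFF

cAMP is absent, so ElnT is active.
Diaminopimelate is present, so RudJ is inactive.
With repressor ElnT bound, *sovE* is not transcribed.
So SovE is not produced.
Glyoxylate is present, so KepW is inactive.
Quinate is present, so RudS is active.
Required activator SovE is absent, so *vorJ* is not transcribed.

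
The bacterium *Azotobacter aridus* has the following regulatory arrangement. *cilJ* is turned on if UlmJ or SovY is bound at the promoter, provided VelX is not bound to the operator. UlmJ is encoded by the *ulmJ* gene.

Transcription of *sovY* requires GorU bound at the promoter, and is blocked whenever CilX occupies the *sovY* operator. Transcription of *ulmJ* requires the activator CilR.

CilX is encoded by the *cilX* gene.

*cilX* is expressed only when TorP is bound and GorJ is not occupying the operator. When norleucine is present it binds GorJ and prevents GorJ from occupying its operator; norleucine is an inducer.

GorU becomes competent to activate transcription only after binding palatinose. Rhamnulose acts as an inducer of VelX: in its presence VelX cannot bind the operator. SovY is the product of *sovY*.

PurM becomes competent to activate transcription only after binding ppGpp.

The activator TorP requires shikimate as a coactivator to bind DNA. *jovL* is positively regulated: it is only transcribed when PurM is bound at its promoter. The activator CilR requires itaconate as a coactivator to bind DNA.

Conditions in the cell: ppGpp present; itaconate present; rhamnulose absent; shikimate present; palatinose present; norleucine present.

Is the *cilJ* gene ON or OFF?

OFF

Rhamnulose is absent, so VelX is active.
Itaconate is present, so CilR is active.
No repressor is bound and CilR is active, so *ulmJ* is transcribed.
So UlmJ is produced and active.
Palatinose is present, so GorU is active.
Norleucine is present, so GorJ is inactive.
Shikimate is present, so TorP is active.
No repressor is bound and TorP is active, so *cilX* is transcribed.
So CilX is produced and active.
With repressor CilX bound, *sovY* is not transcribed.
So SovY is not produced.
With repressor VelX bound, *cilJ* is not transcribed.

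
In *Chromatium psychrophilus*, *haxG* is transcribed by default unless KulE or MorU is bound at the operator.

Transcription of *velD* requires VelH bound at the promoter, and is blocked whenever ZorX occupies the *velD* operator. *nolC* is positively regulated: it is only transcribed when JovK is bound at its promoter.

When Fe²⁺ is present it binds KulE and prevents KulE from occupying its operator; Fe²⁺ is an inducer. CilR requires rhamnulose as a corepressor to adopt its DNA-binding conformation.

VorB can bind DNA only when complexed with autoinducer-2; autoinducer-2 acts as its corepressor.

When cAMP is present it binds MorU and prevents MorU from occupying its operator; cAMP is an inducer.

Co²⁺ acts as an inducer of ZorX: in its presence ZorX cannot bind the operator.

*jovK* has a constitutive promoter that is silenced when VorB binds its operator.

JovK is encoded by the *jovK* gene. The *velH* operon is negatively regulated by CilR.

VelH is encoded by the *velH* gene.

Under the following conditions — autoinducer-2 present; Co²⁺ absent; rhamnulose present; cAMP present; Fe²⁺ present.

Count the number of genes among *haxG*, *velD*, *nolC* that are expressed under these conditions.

1

Fe²⁺ is present, so KulE is inactive.
cAMP is present, so MorU is inactive.
With no repressor bound, *haxG* is transcribed.
→ *haxG* is ON.
Co²⁺ is absent, so ZorX is active.
Rhamnulose is present, so CilR is active.
With repressor CilR bound, *velH* is not transcribed.
So VelH is not produced.
With repressor ZorX bound, *velD* is not transcribed.
→ *velD* is OFF.
Autoinducer-2 is present, so VorB is active.
With repressor VorB bound, *jovK* is not transcribed.
So JovK is not produced.
Required activator JovK is absent, so *nolC* is not transcribed.
→ *nolC* is OFF.
1 of the 3 genes is transcribed.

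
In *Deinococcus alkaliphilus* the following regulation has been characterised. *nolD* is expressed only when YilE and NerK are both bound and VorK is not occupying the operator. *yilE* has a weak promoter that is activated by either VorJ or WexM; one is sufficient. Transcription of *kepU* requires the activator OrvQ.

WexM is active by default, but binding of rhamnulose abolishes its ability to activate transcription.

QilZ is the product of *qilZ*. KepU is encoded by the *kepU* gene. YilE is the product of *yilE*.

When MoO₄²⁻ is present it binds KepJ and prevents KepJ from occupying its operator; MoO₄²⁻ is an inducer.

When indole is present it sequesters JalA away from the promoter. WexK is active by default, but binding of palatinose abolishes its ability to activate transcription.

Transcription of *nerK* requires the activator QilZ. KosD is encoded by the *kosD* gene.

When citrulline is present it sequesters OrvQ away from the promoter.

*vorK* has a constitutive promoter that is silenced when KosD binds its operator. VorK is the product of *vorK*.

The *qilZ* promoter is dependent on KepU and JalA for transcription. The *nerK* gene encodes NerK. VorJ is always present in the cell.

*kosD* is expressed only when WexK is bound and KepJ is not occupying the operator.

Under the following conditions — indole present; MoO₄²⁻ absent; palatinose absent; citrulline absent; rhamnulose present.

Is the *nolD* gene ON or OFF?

VorJ is produced constitutively and is active.
Rhamnulose is present, so WexM is inactive.
Activator VorJ is present, so *yilE* is transcribed.
So YilE is produced and active.
MoO₄²⁻ is absent, so KepJ is active.
Palatinose is absent, so WexK is active.
With repressor KepJ bound, *kosD* is not transcribed.
So KosD is not produced.
With no repressor bound, *vorK* is transcribed.
So VorK is produced and active.
Citrulline is absent, so OrvQ is active.
No repressor is bound and OrvQ is active, so *kepU* is transcribed.
So KepU is produced and active.
Indole is present, so JalA is inactive.
Required activator JalA is absent, so *qilZ* is not transcribed.
So QilZ is not produced.
Required activator QilZ is absent, so *nerK* is not transcribed.
So NerK is not produced.
With repressor VorK bound, *nolD* is not transcribed.

OFF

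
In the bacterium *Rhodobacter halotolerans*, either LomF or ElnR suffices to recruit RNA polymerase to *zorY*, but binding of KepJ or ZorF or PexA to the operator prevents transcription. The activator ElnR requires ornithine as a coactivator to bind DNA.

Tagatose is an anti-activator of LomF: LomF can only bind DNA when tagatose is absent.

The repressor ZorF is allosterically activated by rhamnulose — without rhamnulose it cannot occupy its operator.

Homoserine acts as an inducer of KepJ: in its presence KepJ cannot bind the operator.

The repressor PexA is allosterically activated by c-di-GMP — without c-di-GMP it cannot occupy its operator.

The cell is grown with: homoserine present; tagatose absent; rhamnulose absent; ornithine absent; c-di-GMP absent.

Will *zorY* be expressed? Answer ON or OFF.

Tagatose is absent, so LomF is active.
Homoserine is present, so KepJ is inactive.
Rhamnulose is absent, so ZorF is inactive.
Ornithine is absent, so ElnR is inactive.
c-di-GMP is absent, so PexA is inactive.
Activator LomF is present, so *zorY* is transcribed.

ON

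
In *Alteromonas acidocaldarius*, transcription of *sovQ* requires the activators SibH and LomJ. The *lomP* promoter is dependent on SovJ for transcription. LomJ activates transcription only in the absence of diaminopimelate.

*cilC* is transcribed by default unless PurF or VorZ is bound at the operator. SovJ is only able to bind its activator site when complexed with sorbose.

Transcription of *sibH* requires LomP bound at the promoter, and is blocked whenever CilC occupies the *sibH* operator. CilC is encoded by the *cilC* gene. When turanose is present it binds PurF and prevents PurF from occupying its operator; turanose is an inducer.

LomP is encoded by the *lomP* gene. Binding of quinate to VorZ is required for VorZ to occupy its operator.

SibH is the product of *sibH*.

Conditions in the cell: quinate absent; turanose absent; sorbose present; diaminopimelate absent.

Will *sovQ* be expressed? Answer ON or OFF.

Sorbose is present, so SovJ is active.
No repressor is bound and SovJ is active, so *lomP* is transcribed.
So LomP is produced and active.
Turanose is absent, so PurF is active.
Quinate is absent, so VorZ is inactive.
With repressor PurF bound, *cilC* is not transcribed.
So CilC is not produced.
No repressor is bound and LomP is active, so *sibH* is transcribed.
So SibH is produced and active.
Diaminopimelate is absent, so LomJ is active.
No repressor is bound and SibH and LomJ are active, so *sovQ* is transcribed.

ON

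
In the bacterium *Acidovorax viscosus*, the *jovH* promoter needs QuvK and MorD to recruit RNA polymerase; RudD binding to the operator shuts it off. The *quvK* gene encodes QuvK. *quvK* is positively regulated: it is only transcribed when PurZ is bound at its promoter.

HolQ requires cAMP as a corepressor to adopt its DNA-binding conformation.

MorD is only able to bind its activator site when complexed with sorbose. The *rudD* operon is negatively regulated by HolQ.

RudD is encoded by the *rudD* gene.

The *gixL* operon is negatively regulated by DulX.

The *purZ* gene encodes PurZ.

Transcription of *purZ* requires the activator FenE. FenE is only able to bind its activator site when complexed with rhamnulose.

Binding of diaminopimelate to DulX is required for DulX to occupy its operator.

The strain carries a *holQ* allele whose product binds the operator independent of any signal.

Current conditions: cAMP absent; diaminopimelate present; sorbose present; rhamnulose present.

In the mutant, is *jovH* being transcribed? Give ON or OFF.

ON

HolQ is constitutively active in this strain.
With repressor HolQ bound, *rudD* is not transcribed.
So RudD is not produced.
Rhamnulose is present, so FenE is active.
No repressor is bound and FenE is active, so *purZ* is transcribed.
So PurZ is produced and active.
No repressor is bound and PurZ is active, so *quvK* is transcribed.
So QuvK is produced and active.
Sorbose is present, so MorD is active.
No repressor is bound and QuvK and MorD are active, so *jovH* is transcribed.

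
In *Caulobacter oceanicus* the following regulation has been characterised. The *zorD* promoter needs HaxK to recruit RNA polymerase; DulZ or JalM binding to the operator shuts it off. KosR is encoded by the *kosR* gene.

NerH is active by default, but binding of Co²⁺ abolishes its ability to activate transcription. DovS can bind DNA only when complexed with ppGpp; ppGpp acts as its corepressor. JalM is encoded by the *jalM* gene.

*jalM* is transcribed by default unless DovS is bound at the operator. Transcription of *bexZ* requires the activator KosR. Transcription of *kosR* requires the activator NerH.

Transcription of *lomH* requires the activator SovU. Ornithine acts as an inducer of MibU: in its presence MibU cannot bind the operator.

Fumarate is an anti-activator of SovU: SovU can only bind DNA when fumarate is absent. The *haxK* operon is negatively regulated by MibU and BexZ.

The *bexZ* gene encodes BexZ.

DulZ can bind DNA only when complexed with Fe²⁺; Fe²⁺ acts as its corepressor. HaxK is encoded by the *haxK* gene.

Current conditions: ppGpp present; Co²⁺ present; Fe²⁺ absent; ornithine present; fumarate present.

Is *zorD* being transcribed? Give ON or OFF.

Fe²⁺ is absent, so DulZ is inactive.
Ornithine is present, so MibU is inactive.
Co²⁺ is present, so NerH is inactive.
Required activator NerH is absent, so *kosR* is not transcribed.
So KosR is not produced.
Required activator KosR is absent, so *bexZ* is not transcribed.
So BexZ is not produced.
With no repressor bound, *haxK* is transcribed.
So HaxK is produced and active.
ppGpp is present, so DovS is active.
With repressor DovS bound, *jalM* is not transcribed.
So JalM is not produced.
No repressor is bound and HaxK is active, so *zorD* is transcribed.

ON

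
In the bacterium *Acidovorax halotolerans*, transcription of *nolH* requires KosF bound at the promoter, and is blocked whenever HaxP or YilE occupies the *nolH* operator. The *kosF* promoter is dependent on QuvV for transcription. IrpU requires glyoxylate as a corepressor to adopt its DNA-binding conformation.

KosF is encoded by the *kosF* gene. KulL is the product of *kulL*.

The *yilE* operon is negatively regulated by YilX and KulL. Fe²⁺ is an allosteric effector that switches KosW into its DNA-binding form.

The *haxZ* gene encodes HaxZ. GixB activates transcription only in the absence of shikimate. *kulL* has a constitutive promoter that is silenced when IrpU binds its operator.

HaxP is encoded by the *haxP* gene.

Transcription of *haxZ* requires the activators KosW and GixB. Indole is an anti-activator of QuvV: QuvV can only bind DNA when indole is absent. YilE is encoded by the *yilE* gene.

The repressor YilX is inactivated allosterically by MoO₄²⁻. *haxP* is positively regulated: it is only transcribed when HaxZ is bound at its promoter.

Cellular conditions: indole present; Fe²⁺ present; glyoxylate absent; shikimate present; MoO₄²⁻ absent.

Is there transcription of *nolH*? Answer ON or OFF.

OFF

Fe²⁺ is present, so KosW is active.
Shikimate is present, so GixB is inactive.
Required activator GixB is absent, so *haxZ* is not transcribed.
So HaxZ is not produced.
Required activator HaxZ is absent, so *haxP* is not transcribed.
So HaxP is not produced.
MoO₄²⁻ is absent, so YilX is active.
Glyoxylate is absent, so IrpU is inactive.
With no repressor bound, *kulL* is transcribed.
So KulL is produced and active.
With repressor YilX bound, *yilE* is not transcribed.
So YilE is not produced.
Indole is present, so QuvV is inactive.
Required activator QuvV is absent, so *kosF* is not transcribed.
So KosF is not produced.
Required activator KosF is absent, so *nolH* is not transcribed.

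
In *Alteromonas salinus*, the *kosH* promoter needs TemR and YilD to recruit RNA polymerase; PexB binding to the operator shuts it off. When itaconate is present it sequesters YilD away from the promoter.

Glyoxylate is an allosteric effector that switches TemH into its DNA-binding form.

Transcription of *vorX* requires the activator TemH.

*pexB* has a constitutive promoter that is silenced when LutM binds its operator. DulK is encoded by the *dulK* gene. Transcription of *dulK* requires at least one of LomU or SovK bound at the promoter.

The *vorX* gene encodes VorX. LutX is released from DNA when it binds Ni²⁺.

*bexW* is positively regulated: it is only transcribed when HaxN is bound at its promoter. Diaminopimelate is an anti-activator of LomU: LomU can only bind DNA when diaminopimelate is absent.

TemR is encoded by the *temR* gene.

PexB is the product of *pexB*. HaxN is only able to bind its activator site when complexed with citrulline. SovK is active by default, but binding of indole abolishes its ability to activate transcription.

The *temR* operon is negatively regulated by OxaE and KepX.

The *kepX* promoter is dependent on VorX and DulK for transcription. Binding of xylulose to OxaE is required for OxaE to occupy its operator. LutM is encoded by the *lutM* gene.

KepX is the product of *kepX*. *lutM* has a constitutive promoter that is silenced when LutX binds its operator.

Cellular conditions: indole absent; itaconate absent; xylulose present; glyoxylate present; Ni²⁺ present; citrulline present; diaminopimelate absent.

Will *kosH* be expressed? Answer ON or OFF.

OFF

Xylulose is present, so OxaE is active.
Glyoxylate is present, so TemH is active.
No repressor is bound and TemH is active, so *vorX* is transcribed.
So VorX is produced and active.
Diaminopimelate is absent, so LomU is active.
Indole is absent, so SovK is active.
Activator LomU is present, so *dulK* is transcribed.
So DulK is produced and active.
No repressor is bound and VorX and DulK are active, so *kepX* is transcribed.
So KepX is produced and active.
With repressor OxaE bound, *temR* is not transcribed.
So TemR is not produced.
Ni²⁺ is present, so LutX is inactive.
With no repressor bound, *lutM* is transcribed.
So LutM is produced and active.
With repressor LutM bound, *pexB* is not transcribed.
So PexB is not produced.
Itaconate is absent, so YilD is active.
Required activator TemR is absent, so *kosH* is not transcribed.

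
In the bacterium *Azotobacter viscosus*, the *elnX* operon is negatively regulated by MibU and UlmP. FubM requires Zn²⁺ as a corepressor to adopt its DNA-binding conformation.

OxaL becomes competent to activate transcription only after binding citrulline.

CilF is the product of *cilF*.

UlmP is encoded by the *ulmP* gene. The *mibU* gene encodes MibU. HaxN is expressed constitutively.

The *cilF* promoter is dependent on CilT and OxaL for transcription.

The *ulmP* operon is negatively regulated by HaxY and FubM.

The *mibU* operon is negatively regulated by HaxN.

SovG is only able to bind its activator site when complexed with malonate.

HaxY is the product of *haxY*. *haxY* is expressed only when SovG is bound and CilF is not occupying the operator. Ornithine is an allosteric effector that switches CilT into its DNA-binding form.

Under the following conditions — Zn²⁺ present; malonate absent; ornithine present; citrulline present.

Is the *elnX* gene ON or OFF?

ON

HaxN is produced constitutively and is active.
With repressor HaxN bound, *mibU* is not transcribed.
So MibU is not produced.
Malonate is absent, so SovG is inactive.
Ornithine is present, so CilT is active.
Citrulline is present, so OxaL is active.
No repressor is bound and CilT and OxaL are active, so *cilF* is transcribed.
So CilF is produced and active.
With repressor CilF bound, *haxY* is not transcribed.
So HaxY is not produced.
Zn²⁺ is present, so FubM is active.
With repressor FubM bound, *ulmP* is not transcribed.
So UlmP is not produced.
With no repressor bound, *elnX* is transcribed.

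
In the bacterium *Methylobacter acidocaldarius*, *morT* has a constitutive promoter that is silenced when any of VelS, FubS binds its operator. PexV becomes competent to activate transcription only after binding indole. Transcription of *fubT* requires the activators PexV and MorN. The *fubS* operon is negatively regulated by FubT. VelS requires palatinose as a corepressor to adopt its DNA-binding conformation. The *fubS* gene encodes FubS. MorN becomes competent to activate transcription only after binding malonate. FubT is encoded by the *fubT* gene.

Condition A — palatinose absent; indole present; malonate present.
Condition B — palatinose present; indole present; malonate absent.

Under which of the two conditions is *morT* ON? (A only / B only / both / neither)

Condition A:
Palatinose is absent, so VelS is inactive.
Indole is present, so PexV is active.
Malonate is present, so MorN is active.
No repressor is bound and PexV and MorN are active, so *fubT* is transcribed.
So FubT is produced and active.
With repressor FubT bound, *fubS* is not transcribed.
So FubS is not produced.
With no repressor bound, *morT* is transcribed.
→ *morT* is ON in A.
Condition B:
Palatinose is present, so VelS is active.
Indole is present, so PexV is active.
Malonate is absent, so MorN is inactive.
Required activator MorN is absent, so *fubT* is not transcribed.
So FubT is not produced.
With no repressor bound, *fubS* is transcribed.
So FubS is produced and active.
With repressor VelS bound, *morT* is not transcribed.
→ *morT* is OFF in B.

A only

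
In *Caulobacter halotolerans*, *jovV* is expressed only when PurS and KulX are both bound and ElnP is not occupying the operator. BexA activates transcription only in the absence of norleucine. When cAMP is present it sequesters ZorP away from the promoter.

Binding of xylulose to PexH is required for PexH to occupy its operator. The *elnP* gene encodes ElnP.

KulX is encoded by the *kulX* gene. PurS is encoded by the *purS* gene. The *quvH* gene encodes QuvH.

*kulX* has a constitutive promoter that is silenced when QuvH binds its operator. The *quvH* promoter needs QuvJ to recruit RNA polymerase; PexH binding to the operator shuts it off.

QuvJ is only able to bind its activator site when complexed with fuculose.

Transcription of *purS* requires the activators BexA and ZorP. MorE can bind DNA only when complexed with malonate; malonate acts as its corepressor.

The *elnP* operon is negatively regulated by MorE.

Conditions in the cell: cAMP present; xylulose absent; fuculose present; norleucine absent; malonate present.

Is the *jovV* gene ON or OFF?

OFF

Malonate is present, so MorE is active.
With repressor MorE bound, *elnP* is not transcribed.
So ElnP is not produced.
Norleucine is absent, so BexA is active.
cAMP is present, so ZorP is inactive.
Required activator ZorP is absent, so *purS* is not transcribed.
So PurS is not produced.
Xylulose is absent, so PexH is inactive.
Fuculose is present, so QuvJ is active.
No repressor is bound and QuvJ is active, so *quvH* is transcribed.
So QuvH is produced and active.
With repressor QuvH bound, *kulX* is not transcribed.
So KulX is not produced.
Required activator PurS is absent, so *jovV* is not transcribed.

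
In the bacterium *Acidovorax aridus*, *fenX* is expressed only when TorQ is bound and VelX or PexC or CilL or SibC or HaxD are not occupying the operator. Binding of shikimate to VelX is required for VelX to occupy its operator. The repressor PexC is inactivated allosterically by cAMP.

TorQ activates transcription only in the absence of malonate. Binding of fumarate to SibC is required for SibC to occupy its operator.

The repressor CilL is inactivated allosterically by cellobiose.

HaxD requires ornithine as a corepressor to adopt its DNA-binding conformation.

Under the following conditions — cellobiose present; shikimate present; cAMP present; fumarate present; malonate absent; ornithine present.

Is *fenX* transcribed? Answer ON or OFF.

OFF

Shikimate is present, so VelX is active.
cAMP is present, so PexC is inactive.
Cellobiose is present, so CilL is inactive.
Fumarate is present, so SibC is active.
Malonate is absent, so TorQ is active.
Ornithine is present, so HaxD is active.
With repressor VelX bound, *fenX* is not transcribed.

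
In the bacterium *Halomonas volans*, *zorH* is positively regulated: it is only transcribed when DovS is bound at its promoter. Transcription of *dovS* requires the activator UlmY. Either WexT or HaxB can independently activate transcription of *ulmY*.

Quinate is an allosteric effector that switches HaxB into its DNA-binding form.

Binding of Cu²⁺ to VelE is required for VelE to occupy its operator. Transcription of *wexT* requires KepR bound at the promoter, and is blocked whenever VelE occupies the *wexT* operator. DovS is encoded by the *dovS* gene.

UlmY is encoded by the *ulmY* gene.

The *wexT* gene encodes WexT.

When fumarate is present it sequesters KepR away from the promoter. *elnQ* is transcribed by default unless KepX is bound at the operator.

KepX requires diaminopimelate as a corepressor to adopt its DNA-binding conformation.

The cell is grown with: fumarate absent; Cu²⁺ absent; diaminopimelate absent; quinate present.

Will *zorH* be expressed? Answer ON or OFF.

ON

Fumarate is absent, so KepR is active.
Cu²⁺ is absent, so VelE is inactive.
No repressor is bound and KepR is active, so *wexT* is transcribed.
So WexT is produced and active.
Quinate is present, so HaxB is active.
Activator WexT is present, so *ulmY* is transcribed.
So UlmY is produced and active.
No repressor is bound and UlmY is active, so *dovS* is transcribed.
So DovS is produced and active.
No repressor is bound and DovS is active, so *zorH* is transcribed.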